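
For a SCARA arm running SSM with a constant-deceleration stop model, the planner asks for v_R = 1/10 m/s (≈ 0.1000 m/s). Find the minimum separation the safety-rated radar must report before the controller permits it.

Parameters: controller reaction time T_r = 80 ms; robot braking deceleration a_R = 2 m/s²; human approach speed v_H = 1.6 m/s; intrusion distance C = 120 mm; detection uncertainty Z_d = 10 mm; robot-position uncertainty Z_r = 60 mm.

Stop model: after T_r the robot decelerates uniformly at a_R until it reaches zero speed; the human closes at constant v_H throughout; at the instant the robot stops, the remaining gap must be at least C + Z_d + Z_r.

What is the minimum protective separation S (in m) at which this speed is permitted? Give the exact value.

braking lasts T_s = (1/10)/2 = 0.0500 s
reaction-phase robot travel = 0.1000·0.0800 = 0.0080 m
robot covers 0.1000·0.0500 − ½·2.0000·0.0500² = 0.0025 m while stopping
human closes 1.6000·0.1300 = 0.2080 m
C+Z_d+Z_r = 0.1200+0.0100+0.0600 = 0.1900 m
S_min ≈ 0.0080+0.0025+0.2080+0.1900  ⇒  S_min = 817/2000 m

S_min = 817/2000 m = 0.4085 m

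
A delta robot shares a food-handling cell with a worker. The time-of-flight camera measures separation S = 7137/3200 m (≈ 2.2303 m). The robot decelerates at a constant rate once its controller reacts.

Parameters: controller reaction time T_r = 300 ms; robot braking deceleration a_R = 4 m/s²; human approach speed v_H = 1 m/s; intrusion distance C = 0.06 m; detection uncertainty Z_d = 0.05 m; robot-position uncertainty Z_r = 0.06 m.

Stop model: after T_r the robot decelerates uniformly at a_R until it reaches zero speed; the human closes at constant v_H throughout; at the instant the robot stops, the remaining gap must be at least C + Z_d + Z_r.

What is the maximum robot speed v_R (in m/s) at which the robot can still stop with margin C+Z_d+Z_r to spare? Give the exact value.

collect terms ⇒ (1/8)·v_R² + (11/20)·v_R + (-5633/3200) = 0
  disc = (11/20)² − 4·(1/8)·(-5633/3200) = 7569/6400 ; √disc = 87/80
  v_R = (−(11/20) + 87/80) / (2·(1/8)) = 43/20 m/s
check:
braking lasts T_s = (43/20)/4 = 0.5375 s
robot in T_r: 2.1500·0.3000 = 0.6450 m
braking distance = 2.1500²/(2·4.0000) = 0.5778 m
human closes 1.0000·0.8375 = 0.8375 m
C+Z_d+Z_r = 0.0600+0.0500+0.0600 = 0.1700 m
sum ≈ 0.6450+0.5778+0.8375+0.1700 ≈ 2.2303 m = S ✓

v_R_max = 43/20 m/s = 2.1500 m/s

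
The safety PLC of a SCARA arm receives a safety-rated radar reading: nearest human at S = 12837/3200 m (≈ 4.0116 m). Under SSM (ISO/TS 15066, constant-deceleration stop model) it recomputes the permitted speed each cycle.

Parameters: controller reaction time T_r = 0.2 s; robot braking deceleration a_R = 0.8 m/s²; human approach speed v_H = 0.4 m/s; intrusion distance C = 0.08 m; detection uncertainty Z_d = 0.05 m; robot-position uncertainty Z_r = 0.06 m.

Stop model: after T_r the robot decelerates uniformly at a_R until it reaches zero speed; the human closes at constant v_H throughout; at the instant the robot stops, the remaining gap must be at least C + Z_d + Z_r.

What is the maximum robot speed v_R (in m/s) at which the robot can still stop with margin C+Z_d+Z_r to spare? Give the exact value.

v_R_max = 39/20 m/s = 1.9500 m/s

at the boundary: (5/8)·v² + (7/10)·v + (-11973/3200) = 0
  disc = (7/10)² − 4·(5/8)·(-11973/3200) = 63001/6400 ; √disc = 251/80
  v_R = (−(7/10) + 251/80) / (2·(5/8)) = 39/20 m/s
check:
T_s = v_R/a_R = (39/20)/(4/5) = 2.4375 s
robot covers v_R·T_r = 1.9500·0.2000 = 0.3900 m before braking
robot under decel: 1.9500²/(2·0.8000) = 2.3766 m
person approaches 0.4000·(0.2000+2.4375) = 1.0550 m
residual clearance needed = 0.0800+0.0500+0.0600 = 0.1900 m
sum ≈ 0.3900+2.3766+1.0550+0.1900 ≈ 4.0116 m = S ✓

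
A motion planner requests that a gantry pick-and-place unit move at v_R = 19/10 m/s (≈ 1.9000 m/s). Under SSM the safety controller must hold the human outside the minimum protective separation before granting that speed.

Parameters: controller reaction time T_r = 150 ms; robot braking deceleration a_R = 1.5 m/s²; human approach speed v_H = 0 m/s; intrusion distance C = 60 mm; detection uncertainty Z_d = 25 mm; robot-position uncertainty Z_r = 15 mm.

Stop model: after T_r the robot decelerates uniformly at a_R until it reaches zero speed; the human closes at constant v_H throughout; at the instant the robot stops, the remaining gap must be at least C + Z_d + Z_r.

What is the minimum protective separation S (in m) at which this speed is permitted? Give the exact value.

S_min = 953/600 m = 1.5883 m

braking lasts T_s = (19/10)/(3/2) = 1.2667 s
robot covers v_R·T_r = 1.9000·0.1500 = 0.2850 m before braking
robot under decel: 1.9000²/(2·1.5000) = 1.2033 m
person approaches 0.0000·(0.1500+1.2667) = 0.0000 m
residual clearance needed = 0.0600+0.0250+0.0150 = 0.1000 m
S_min ≈ 0.2850+1.2033+0.0000+0.1000  ⇒  S_min = 953/600 m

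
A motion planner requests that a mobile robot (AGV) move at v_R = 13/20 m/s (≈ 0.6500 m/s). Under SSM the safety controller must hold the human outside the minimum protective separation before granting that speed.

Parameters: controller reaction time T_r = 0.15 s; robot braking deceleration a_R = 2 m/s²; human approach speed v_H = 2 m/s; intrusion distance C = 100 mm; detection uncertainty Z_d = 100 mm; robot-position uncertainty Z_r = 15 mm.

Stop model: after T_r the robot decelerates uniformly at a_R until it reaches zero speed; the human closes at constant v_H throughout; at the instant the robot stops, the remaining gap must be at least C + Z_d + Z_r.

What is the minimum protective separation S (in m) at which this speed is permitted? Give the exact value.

T_s = v_R/a_R = (13/20)/2 = 0.3250 s
robot covers v_R·T_r = 0.6500·0.1500 = 0.0975 m before braking
robot under decel: 0.6500²/(2·2.0000) = 0.1056 m
human closes 2.0000·0.4750 = 0.9500 m
margins: 0.1000+0.1000+0.0150 = 0.2150 m
S_min ≈ 0.0975+0.1056+0.9500+0.2150  ⇒  S_min = 2189/1600 m

S_min = 2189/1600 m = 1.3681 m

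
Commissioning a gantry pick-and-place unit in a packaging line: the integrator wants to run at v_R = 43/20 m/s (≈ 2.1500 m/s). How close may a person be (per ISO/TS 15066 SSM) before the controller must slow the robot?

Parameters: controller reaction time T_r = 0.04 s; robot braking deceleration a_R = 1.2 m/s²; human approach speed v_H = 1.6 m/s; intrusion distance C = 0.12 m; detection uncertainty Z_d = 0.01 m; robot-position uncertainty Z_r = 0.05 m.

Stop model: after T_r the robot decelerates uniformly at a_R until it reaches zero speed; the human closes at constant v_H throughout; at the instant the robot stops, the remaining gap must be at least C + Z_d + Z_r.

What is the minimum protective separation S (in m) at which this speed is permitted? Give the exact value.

S_min = 24589/4800 m = 5.1227 m

stop time T_s = (43/20)/(6/5) = 1.7917 s
robot covers v_R·T_r = 2.1500·0.0400 = 0.0860 m before braking
robot covers 2.1500·1.7917 − ½·1.2000·1.7917² = 1.9260 m while stopping
human closes 1.6000·1.8317 = 2.9307 m
margins: 0.1200+0.0100+0.0500 = 0.1800 m
S_min ≈ 0.0860+1.9260+2.9307+0.1800  ⇒  S_min = 24589/4800 m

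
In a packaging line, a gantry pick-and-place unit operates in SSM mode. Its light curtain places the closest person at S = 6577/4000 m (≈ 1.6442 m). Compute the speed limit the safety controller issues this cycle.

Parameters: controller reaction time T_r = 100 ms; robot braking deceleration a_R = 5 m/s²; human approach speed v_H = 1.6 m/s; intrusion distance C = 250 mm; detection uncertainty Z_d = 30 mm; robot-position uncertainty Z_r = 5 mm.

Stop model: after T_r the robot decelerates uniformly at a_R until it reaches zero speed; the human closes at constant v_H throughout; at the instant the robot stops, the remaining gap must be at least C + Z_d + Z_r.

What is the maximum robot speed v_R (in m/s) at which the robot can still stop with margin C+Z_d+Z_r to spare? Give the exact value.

v_R_max = 39/20 m/s = 1.9500 m/s

collect terms ⇒ (1/10)·v_R² + (21/50)·v_R + (-4797/4000) = 0
  disc = (21/50)² − 4·(1/10)·(-4797/4000) = 6561/10000 ; √disc = 81/100
  v_R = (−(21/50) + 81/100) / (2·(1/10)) = 39/20 m/s
check:
stop time T_s = (39/20)/5 = 0.3900 s
reaction-phase robot travel = 1.9500·0.1000 = 0.1950 m
robot under decel: 1.9500²/(2·5.0000) = 0.3802 m
human over T_r+T_s: 1.6000·(0.1000+0.3900) = 0.7840 m
margins: 0.2500+0.0300+0.0050 = 0.2850 m
sum ≈ 0.1950+0.3802+0.7840+0.2850 ≈ 1.6442 m = S ✓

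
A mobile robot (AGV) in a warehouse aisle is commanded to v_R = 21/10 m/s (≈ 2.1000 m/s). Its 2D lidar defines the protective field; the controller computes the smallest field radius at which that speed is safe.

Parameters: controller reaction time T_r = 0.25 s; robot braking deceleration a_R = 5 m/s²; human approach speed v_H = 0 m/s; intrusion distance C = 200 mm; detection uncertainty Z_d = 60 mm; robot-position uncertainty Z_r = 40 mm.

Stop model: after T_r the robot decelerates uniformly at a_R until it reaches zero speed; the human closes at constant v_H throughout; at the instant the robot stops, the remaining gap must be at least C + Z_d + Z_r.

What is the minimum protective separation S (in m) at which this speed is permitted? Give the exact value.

braking lasts T_s = (21/10)/5 = 0.4200 s
robot in T_r: 2.1000·0.2500 = 0.5250 m
robot covers 2.1000·0.4200 − ½·5.0000·0.4200² = 0.4410 m while stopping
human over T_r+T_s: 0.0000·(0.2500+0.4200) = 0.0000 m
C+Z_d+Z_r = 0.2000+0.0600+0.0400 = 0.3000 m
S_min ≈ 0.5250+0.4410+0.0000+0.3000  ⇒  S_min = 633/500 m

S_min = 633/500 m = 1.2660 m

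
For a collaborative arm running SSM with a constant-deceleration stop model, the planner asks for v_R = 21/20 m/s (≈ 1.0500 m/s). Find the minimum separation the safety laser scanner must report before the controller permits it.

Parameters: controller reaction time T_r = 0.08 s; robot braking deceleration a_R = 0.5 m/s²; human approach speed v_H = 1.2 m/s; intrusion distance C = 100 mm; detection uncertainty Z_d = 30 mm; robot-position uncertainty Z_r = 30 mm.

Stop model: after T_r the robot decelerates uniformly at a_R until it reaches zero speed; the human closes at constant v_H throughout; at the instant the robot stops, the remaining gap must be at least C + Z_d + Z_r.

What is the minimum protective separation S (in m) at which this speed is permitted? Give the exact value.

S_min = 317/80 m = 3.9625 m

stop time T_s = (21/20)/(1/2) = 2.1000 s
reaction-phase robot travel = 1.0500·0.0800 = 0.0840 m
braking distance = 1.0500²/(2·0.5000) = 1.1025 m
person approaches 1.2000·(0.0800+2.1000) = 2.6160 m
margins: 0.1000+0.0300+0.0300 = 0.1600 m
S_min ≈ 0.0840+1.1025+2.6160+0.1600  ⇒  S_min = 317/80 m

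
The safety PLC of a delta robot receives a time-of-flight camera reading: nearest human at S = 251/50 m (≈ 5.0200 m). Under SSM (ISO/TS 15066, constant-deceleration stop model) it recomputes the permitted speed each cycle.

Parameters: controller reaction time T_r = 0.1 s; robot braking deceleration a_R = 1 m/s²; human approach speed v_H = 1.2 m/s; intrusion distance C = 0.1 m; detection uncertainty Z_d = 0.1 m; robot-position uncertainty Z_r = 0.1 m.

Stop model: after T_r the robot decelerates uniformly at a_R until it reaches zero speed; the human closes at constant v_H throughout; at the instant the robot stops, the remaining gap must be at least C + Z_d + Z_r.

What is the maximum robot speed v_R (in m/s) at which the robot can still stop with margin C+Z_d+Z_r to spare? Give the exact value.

quadratic (1/2)·v² + (13/10)·v + (-23/5) = 0
  disc = (13/10)² − 4·(1/2)·(-23/5) = 1089/100 ; √disc = 33/10
  v_R = (−(13/10) + 33/10) / (2·(1/2)) = 2 m/s
check:
braking lasts T_s = 2/1 = 2.0000 s
reaction-phase robot travel = 2.0000·0.1000 = 0.2000 m
robot covers 2.0000·2.0000 − ½·1.0000·2.0000² = 2.0000 m while stopping
human closes 1.2000·2.1000 = 2.5200 m
C+Z_d+Z_r = 0.1000+0.1000+0.1000 = 0.3000 m
sum ≈ 0.2000+2.0000+2.5200+0.3000 ≈ 5.0200 m = S ✓

v_R_max = 2 m/s = 2.0000 m/s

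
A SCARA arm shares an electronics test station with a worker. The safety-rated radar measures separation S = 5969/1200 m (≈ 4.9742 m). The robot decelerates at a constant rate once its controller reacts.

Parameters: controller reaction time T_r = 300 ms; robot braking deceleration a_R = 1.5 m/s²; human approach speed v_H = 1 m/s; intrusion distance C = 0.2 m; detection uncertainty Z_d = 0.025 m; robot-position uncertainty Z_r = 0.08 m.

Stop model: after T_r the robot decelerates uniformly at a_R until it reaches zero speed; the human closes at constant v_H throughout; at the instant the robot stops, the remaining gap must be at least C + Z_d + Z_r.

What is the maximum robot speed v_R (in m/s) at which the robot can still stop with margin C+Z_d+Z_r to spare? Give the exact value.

v_R_max = 49/20 m/s = 2.4500 m/s

at the boundary: (1/3)·v² + (29/30)·v + (-5243/1200) = 0
  disc = (29/30)² − 4·(1/3)·(-5243/1200) = 169/25 ; √disc = 13/5
  v_R = (−(29/30) + 13/5) / (2·(1/3)) = 49/20 m/s
check:
braking lasts T_s = (49/20)/(3/2) = 1.6333 s
robot covers v_R·T_r = 2.4500·0.3000 = 0.7350 m before braking
robot covers 2.4500·1.6333 − ½·1.5000·1.6333² = 2.0008 m while stopping
human over T_r+T_s: 1.0000·(0.3000+1.6333) = 1.9333 m
residual clearance needed = 0.2000+0.0250+0.0800 = 0.3050 m
sum ≈ 0.7350+2.0008+1.9333+0.3050 ≈ 4.9742 m = S ✓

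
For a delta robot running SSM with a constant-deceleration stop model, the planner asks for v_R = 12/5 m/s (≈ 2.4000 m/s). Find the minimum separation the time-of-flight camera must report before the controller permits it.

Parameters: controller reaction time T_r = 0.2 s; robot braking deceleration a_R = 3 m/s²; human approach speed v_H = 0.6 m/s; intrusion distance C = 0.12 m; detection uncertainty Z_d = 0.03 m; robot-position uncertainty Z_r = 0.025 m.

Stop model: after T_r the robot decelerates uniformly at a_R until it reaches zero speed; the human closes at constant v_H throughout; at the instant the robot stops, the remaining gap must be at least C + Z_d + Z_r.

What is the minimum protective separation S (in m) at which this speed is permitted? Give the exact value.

S_min = 443/200 m = 2.2150 m

braking lasts T_s = (12/5)/3 = 0.8000 s
reaction-phase robot travel = 2.4000·0.2000 = 0.4800 m
robot covers 2.4000·0.8000 − ½·3.0000·0.8000² = 0.9600 m while stopping
human over T_r+T_s: 0.6000·(0.2000+0.8000) = 0.6000 m
C+Z_d+Z_r = 0.1200+0.0300+0.0250 = 0.1750 m
S_min ≈ 0.4800+0.9600+0.6000+0.1750  ⇒  S_min = 443/200 m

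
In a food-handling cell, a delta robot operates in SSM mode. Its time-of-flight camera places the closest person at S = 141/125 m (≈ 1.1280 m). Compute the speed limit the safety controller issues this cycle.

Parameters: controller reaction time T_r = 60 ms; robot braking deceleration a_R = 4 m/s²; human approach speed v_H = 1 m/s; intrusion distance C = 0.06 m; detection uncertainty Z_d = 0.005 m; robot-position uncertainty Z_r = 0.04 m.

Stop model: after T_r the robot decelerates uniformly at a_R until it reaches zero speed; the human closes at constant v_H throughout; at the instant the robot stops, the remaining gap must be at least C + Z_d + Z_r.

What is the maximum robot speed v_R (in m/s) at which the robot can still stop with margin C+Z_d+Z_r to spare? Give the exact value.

at the boundary: (1/8)·v² + (31/100)·v + (-963/1000) = 0
  disc = (31/100)² − 4·(1/8)·(-963/1000) = 361/625 ; √disc = 19/25
  v_R = (−(31/100) + 19/25) / (2·(1/8)) = 9/5 m/s
check:
stop time T_s = (9/5)/4 = 0.4500 s
robot covers v_R·T_r = 1.8000·0.0600 = 0.1080 m before braking
braking distance = 1.8000²/(2·4.0000) = 0.4050 m
human closes 1.0000·0.5100 = 0.5100 m
residual clearance needed = 0.0600+0.0050+0.0400 = 0.1050 m
sum ≈ 0.1080+0.4050+0.5100+0.1050 ≈ 1.1280 m = S ✓

v_R_max = 9/5 m/s = 1.8000 m/s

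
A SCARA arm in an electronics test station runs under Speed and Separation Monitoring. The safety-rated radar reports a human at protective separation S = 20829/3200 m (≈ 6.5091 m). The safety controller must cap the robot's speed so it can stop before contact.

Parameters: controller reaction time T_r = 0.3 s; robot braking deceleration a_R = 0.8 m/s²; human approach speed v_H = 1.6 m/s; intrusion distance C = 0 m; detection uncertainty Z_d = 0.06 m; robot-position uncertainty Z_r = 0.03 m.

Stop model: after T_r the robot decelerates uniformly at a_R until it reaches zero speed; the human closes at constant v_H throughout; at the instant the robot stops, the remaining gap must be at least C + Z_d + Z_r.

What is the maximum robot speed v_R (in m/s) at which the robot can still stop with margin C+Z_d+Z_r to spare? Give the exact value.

at the boundary: (5/8)·v² + (23/10)·v + (-3801/640) = 0
  disc = (23/10)² − 4·(5/8)·(-3801/640) = 128881/6400 ; √disc = 359/80
  v_R = (−(23/10) + 359/80) / (2·(5/8)) = 7/4 m/s
check:
stop time T_s = (7/4)/(4/5) = 2.1875 s
reaction-phase robot travel = 1.7500·0.3000 = 0.5250 m
robot covers 1.7500·2.1875 − ½·0.8000·2.1875² = 1.9141 m while stopping
person approaches 1.6000·(0.3000+2.1875) = 3.9800 m
margins: 0.0000+0.0600+0.0300 = 0.0900 m
sum ≈ 0.5250+1.9141+3.9800+0.0900 ≈ 6.5091 m = S ✓

v_R_max = 7/4 m/s = 1.7500 m/s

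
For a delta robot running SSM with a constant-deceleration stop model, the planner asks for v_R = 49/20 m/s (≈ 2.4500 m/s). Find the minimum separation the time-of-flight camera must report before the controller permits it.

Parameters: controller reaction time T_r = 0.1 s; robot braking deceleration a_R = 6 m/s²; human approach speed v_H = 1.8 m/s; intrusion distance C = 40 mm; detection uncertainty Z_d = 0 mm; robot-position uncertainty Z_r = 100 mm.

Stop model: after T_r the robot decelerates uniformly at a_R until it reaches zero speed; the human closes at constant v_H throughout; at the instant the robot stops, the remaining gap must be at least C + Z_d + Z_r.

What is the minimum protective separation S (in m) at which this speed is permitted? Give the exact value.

T_s = v_R/a_R = (49/20)/6 = 0.4083 s
robot covers v_R·T_r = 2.4500·0.1000 = 0.2450 m before braking
braking distance = 2.4500²/(2·6.0000) = 0.5002 m
person approaches 1.8000·(0.1000+0.4083) = 0.9150 m
residual clearance needed = 0.0400+0.0000+0.1000 = 0.1400 m
S_min ≈ 0.2450+0.5002+0.9150+0.1400  ⇒  S_min = 8641/4800 m

S_min = 8641/4800 m = 1.8002 m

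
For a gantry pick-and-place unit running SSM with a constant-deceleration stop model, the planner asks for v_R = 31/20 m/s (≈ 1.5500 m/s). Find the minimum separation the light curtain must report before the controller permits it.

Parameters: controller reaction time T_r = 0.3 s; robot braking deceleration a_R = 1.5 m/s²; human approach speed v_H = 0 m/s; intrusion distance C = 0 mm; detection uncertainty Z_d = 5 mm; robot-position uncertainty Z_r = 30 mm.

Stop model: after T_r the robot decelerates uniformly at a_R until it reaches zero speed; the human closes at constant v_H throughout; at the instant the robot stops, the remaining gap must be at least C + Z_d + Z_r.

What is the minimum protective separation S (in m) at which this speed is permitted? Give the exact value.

T_s = v_R/a_R = (31/20)/(3/2) = 1.0333 s
robot covers v_R·T_r = 1.5500·0.3000 = 0.4650 m before braking
robot covers 1.5500·1.0333 − ½·1.5000·1.0333² = 0.8008 m while stopping
human closes 0.0000·1.3333 = 0.0000 m
residual clearance needed = 0.0000+0.0050+0.0300 = 0.0350 m
S_min ≈ 0.4650+0.8008+0.0000+0.0350  ⇒  S_min = 1561/1200 m

S_min = 1561/1200 m = 1.3008 m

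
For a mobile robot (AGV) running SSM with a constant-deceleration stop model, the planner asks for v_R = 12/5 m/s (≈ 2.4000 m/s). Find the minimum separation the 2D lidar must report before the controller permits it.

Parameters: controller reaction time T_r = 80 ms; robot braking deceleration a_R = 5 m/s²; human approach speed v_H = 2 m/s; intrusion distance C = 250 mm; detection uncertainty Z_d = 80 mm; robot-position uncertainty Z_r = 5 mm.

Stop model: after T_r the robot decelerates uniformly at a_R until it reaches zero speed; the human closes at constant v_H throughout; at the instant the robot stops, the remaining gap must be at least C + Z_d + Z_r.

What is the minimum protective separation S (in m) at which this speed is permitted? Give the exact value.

S_min = 2223/1000 m = 2.2230 m

braking lasts T_s = (12/5)/5 = 0.4800 s
robot in T_r: 2.4000·0.0800 = 0.1920 m
braking distance = 2.4000²/(2·5.0000) = 0.5760 m
human closes 2.0000·0.5600 = 1.1200 m
residual clearance needed = 0.2500+0.0800+0.0050 = 0.3350 m
S_min ≈ 0.1920+0.5760+1.1200+0.3350  ⇒  S_min = 2223/1000 m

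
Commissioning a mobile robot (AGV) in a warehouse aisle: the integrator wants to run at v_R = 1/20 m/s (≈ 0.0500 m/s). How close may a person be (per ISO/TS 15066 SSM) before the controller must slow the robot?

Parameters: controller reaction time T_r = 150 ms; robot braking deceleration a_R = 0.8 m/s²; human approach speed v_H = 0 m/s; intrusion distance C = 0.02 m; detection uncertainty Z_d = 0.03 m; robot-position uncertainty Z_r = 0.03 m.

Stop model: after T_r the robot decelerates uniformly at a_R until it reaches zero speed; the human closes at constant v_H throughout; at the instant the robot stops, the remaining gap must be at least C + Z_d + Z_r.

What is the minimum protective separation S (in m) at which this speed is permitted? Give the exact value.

T_s = v_R/a_R = (1/20)/(4/5) = 0.0625 s
reaction-phase robot travel = 0.0500·0.1500 = 0.0075 m
braking distance = 0.0500²/(2·0.8000) = 0.0016 m
person approaches 0.0000·(0.1500+0.0625) = 0.0000 m
margins: 0.0200+0.0300+0.0300 = 0.0800 m
S_min ≈ 0.0075+0.0016+0.0000+0.0800  ⇒  S_min = 57/640 m

S_min = 57/640 m = 0.0891 m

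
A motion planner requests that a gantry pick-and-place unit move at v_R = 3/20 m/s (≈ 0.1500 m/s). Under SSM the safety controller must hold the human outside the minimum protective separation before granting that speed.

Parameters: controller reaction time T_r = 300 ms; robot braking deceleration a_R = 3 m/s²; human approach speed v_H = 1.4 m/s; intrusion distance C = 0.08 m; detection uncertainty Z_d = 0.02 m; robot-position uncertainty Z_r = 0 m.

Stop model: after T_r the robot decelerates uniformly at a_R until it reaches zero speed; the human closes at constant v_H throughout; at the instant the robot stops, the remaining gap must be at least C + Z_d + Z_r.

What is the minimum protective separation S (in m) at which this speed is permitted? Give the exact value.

braking lasts T_s = (3/20)/3 = 0.0500 s
robot covers v_R·T_r = 0.1500·0.3000 = 0.0450 m before braking
robot under decel: 0.1500²/(2·3.0000) = 0.0037 m
human closes 1.4000·0.3500 = 0.4900 m
residual clearance needed = 0.0800+0.0200+0.0000 = 0.1000 m
S_min ≈ 0.0450+0.0037+0.4900+0.1000  ⇒  S_min = 511/800 m

S_min = 511/800 m = 0.6388 m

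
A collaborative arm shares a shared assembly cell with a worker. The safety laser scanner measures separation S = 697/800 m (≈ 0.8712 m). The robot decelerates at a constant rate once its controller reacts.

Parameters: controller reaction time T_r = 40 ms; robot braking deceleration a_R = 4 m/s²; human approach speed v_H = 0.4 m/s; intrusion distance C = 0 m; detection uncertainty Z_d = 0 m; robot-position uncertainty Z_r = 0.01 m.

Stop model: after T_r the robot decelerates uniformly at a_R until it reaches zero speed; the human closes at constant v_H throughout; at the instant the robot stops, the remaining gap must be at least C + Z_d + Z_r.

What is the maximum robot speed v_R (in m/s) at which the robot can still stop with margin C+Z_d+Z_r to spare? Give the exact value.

v_R_max = 21/10 m/s = 2.1000 m/s

collect terms ⇒ (1/8)·v_R² + (7/50)·v_R + (-3381/4000) = 0
  disc = (7/50)² − 4·(1/8)·(-3381/4000) = 17689/40000 ; √disc = 133/200
  v_R = (−(7/50) + 133/200) / (2·(1/8)) = 21/10 m/s
check:
stop time T_s = (21/10)/4 = 0.5250 s
robot in T_r: 2.1000·0.0400 = 0.0840 m
robot under decel: 2.1000²/(2·4.0000) = 0.5513 m
human over T_r+T_s: 0.4000·(0.0400+0.5250) = 0.2260 m
margins: 0.0000+0.0000+0.0100 = 0.0100 m
sum ≈ 0.0840+0.5513+0.2260+0.0100 ≈ 0.8712 m = S ✓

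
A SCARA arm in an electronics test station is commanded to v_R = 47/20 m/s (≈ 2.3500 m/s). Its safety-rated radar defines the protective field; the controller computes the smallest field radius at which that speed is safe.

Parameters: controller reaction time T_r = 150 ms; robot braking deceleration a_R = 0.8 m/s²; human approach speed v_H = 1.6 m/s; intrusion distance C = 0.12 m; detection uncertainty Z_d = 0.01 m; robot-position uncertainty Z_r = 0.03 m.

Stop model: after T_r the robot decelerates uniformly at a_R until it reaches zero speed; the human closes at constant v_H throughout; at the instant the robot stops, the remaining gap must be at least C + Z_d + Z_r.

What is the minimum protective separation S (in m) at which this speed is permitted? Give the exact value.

T_s = v_R/a_R = (47/20)/(4/5) = 2.9375 s
robot covers v_R·T_r = 2.3500·0.1500 = 0.3525 m before braking
robot under decel: 2.3500²/(2·0.8000) = 3.4516 m
human over T_r+T_s: 1.6000·(0.1500+2.9375) = 4.9400 m
margins: 0.1200+0.0100+0.0300 = 0.1600 m
S_min ≈ 0.3525+3.4516+4.9400+0.1600  ⇒  S_min = 28493/3200 m

S_min = 28493/3200 m = 8.9041 m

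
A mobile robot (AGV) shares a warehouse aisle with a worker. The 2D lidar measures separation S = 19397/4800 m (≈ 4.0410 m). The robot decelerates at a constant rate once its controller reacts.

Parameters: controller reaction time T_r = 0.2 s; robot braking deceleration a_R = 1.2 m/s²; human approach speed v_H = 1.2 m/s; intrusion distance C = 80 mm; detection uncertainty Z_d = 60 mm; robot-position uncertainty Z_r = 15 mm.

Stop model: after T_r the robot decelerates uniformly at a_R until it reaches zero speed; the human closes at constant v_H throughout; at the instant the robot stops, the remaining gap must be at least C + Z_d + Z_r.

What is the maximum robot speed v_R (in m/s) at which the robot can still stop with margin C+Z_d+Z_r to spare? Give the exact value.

at the boundary: (5/12)·v² + (6/5)·v + (-17501/4800) = 0
  disc = (6/5)² − 4·(5/12)·(-17501/4800) = 108241/14400 ; √disc = 329/120
  v_R = (−(6/5) + 329/120) / (2·(5/12)) = 37/20 m/s
check:
braking lasts T_s = (37/20)/(6/5) = 1.5417 s
robot covers v_R·T_r = 1.8500·0.2000 = 0.3700 m before braking
robot under decel: 1.8500²/(2·1.2000) = 1.4260 m
human over T_r+T_s: 1.2000·(0.2000+1.5417) = 2.0900 m
margins: 0.0800+0.0600+0.0150 = 0.1550 m
sum ≈ 0.3700+1.4260+2.0900+0.1550 ≈ 4.0410 m = S ✓

v_R_max = 37/20 m/s = 1.8500 m/s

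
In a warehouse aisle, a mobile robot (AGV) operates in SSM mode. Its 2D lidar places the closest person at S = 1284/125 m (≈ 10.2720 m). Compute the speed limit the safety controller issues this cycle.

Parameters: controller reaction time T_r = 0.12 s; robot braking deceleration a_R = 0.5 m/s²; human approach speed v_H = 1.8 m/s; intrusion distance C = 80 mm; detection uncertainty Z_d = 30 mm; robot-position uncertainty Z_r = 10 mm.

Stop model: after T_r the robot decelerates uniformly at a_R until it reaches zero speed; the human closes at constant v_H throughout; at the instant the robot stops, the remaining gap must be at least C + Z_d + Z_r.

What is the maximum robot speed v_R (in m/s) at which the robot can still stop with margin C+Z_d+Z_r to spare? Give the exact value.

v_R_max = 9/5 m/s = 1.8000 m/s

collect terms ⇒ (1)·v_R² + (93/25)·v_R + (-1242/125) = 0
  disc = (93/25)² − 4·(1)·(-1242/125) = 33489/625 ; √disc = 183/25
  v_R = (−(93/25) + 183/25) / (2·(1)) = 9/5 m/s
check:
braking lasts T_s = (9/5)/(1/2) = 3.6000 s
robot in T_r: 1.8000·0.1200 = 0.2160 m
robot covers 1.8000·3.6000 − ½·0.5000·3.6000² = 3.2400 m while stopping
human closes 1.8000·3.7200 = 6.6960 m
margins: 0.0800+0.0300+0.0100 = 0.1200 m
sum ≈ 0.2160+3.2400+6.6960+0.1200 ≈ 10.2720 m = S ✓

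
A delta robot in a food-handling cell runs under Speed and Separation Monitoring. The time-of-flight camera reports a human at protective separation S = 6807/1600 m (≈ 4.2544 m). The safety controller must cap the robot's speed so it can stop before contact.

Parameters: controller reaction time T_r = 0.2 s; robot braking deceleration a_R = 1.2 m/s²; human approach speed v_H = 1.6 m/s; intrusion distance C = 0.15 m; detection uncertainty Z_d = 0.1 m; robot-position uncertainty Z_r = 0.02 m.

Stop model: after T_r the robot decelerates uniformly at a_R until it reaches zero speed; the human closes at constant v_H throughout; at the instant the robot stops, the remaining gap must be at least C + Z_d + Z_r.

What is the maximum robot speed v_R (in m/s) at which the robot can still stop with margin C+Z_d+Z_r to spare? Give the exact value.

collect terms ⇒ (5/12)·v_R² + (23/15)·v_R + (-5863/1600) = 0
  disc = (23/15)² − 4·(5/12)·(-5863/1600) = 121801/14400 ; √disc = 349/120
  v_R = (−(23/15) + 349/120) / (2·(5/12)) = 33/20 m/s
check:
T_s = v_R/a_R = (33/20)/(6/5) = 1.3750 s
robot covers v_R·T_r = 1.6500·0.2000 = 0.3300 m before braking
robot under decel: 1.6500²/(2·1.2000) = 1.1344 m
person approaches 1.6000·(0.2000+1.3750) = 2.5200 m
residual clearance needed = 0.1500+0.1000+0.0200 = 0.2700 m
sum ≈ 0.3300+1.1344+2.5200+0.2700 ≈ 4.2544 m = S ✓

v_R_max = 33/20 m/s = 1.6500 m/s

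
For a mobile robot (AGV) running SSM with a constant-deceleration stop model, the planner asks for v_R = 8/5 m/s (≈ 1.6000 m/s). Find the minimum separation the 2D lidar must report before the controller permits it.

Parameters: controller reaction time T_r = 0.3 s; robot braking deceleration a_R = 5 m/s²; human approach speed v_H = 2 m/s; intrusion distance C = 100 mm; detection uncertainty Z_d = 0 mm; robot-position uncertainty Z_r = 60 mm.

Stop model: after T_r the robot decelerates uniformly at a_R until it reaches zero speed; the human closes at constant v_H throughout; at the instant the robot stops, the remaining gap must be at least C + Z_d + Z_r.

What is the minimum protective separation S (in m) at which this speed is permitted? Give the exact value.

stop time T_s = (8/5)/5 = 0.3200 s
robot covers v_R·T_r = 1.6000·0.3000 = 0.4800 m before braking
robot under decel: 1.6000²/(2·5.0000) = 0.2560 m
person approaches 2.0000·(0.3000+0.3200) = 1.2400 m
margins: 0.1000+0.0000+0.0600 = 0.1600 m
S_min ≈ 0.4800+0.2560+1.2400+0.1600  ⇒  S_min = 267/125 m

S_min = 267/125 m = 2.1360 m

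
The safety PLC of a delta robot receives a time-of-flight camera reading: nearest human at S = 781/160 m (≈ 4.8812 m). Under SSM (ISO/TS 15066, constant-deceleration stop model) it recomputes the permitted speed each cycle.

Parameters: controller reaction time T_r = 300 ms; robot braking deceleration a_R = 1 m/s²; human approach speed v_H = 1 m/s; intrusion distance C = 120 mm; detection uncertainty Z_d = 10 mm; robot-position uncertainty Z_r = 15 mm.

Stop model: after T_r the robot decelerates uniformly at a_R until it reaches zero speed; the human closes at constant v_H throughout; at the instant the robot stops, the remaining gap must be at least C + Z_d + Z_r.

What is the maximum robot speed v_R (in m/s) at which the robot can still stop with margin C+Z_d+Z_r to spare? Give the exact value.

v_R_max = 39/20 m/s = 1.9500 m/s

at the boundary: (1/2)·v² + (13/10)·v + (-3549/800) = 0
  disc = (13/10)² − 4·(1/2)·(-3549/800) = 169/16 ; √disc = 13/4
  v_R = (−(13/10) + 13/4) / (2·(1/2)) = 39/20 m/s
check:
braking lasts T_s = (39/20)/1 = 1.9500 s
robot in T_r: 1.9500·0.3000 = 0.5850 m
robot covers 1.9500·1.9500 − ½·1.0000·1.9500² = 1.9013 m while stopping
human closes 1.0000·2.2500 = 2.2500 m
C+Z_d+Z_r = 0.1200+0.0100+0.0150 = 0.1450 m
sum ≈ 0.5850+1.9013+2.2500+0.1450 ≈ 4.8812 m = S ✓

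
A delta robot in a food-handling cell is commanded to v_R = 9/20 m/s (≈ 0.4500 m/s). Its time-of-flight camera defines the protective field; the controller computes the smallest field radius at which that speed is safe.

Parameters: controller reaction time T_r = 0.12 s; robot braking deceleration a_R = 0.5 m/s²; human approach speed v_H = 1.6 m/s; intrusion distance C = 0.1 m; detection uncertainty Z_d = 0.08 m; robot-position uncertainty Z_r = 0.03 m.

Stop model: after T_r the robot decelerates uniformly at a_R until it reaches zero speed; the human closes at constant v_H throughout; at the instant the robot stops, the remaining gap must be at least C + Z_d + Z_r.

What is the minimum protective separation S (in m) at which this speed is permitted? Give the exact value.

T_s = v_R/a_R = (9/20)/(1/2) = 0.9000 s
robot in T_r: 0.4500·0.1200 = 0.0540 m
robot under decel: 0.4500²/(2·0.5000) = 0.2025 m
human over T_r+T_s: 1.6000·(0.1200+0.9000) = 1.6320 m
residual clearance needed = 0.1000+0.0800+0.0300 = 0.2100 m
S_min ≈ 0.0540+0.2025+1.6320+0.2100  ⇒  S_min = 4197/2000 m

S_min = 4197/2000 m = 2.0985 m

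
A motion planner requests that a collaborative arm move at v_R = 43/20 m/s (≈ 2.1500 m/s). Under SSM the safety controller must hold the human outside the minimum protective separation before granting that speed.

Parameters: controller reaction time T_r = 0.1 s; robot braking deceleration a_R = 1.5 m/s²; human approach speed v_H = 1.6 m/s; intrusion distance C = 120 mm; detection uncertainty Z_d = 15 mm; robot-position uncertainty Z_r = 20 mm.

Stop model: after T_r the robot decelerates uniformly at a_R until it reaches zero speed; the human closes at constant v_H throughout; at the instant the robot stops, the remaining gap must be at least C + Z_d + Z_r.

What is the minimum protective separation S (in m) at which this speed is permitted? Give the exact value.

braking lasts T_s = (43/20)/(3/2) = 1.4333 s
robot covers v_R·T_r = 2.1500·0.1000 = 0.2150 m before braking
braking distance = 2.1500²/(2·1.5000) = 1.5408 m
person approaches 1.6000·(0.1000+1.4333) = 2.4533 m
margins: 0.1200+0.0150+0.0200 = 0.1550 m
S_min ≈ 0.2150+1.5408+2.4533+0.1550  ⇒  S_min = 5237/1200 m

S_min = 5237/1200 m = 4.3642 m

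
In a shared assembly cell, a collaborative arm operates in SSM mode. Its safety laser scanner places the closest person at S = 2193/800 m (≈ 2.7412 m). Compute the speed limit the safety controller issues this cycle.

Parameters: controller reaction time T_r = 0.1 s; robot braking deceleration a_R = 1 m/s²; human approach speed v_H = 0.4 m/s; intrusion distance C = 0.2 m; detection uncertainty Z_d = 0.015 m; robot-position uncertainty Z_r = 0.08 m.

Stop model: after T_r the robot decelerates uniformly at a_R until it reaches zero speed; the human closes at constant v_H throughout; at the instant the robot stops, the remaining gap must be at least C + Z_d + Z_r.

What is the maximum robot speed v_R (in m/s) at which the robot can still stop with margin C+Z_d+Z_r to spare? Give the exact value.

v_R_max = 7/4 m/s = 1.7500 m/s

collect terms ⇒ (1/2)·v_R² + (1/2)·v_R + (-77/32) = 0
  disc = (1/2)² − 4·(1/2)·(-77/32) = 81/16 ; √disc = 9/4
  v_R = (−(1/2) + 9/4) / (2·(1/2)) = 7/4 m/s
check:
braking lasts T_s = (7/4)/1 = 1.7500 s
robot in T_r: 1.7500·0.1000 = 0.1750 m
robot covers 1.7500·1.7500 − ½·1.0000·1.7500² = 1.5312 m while stopping
person approaches 0.4000·(0.1000+1.7500) = 0.7400 m
residual clearance needed = 0.2000+0.0150+0.0800 = 0.2950 m
sum ≈ 0.1750+1.5312+0.7400+0.2950 ≈ 2.7412 m = S ✓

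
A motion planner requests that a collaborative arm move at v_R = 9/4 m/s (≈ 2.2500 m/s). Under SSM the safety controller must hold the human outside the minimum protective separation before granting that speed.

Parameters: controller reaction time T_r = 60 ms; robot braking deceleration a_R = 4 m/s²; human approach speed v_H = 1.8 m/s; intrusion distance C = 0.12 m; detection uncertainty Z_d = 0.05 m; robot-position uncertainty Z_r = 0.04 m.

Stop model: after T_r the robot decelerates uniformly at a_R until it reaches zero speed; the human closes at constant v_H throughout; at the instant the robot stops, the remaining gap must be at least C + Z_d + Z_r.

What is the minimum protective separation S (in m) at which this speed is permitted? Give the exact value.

S_min = 33573/16000 m = 2.0983 m

T_s = v_R/a_R = (9/4)/4 = 0.5625 s
robot covers v_R·T_r = 2.2500·0.0600 = 0.1350 m before braking
braking distance = 2.2500²/(2·4.0000) = 0.6328 m
human closes 1.8000·0.6225 = 1.1205 m
margins: 0.1200+0.0500+0.0400 = 0.2100 m
S_min ≈ 0.1350+0.6328+1.1205+0.2100  ⇒  S_min = 33573/16000 m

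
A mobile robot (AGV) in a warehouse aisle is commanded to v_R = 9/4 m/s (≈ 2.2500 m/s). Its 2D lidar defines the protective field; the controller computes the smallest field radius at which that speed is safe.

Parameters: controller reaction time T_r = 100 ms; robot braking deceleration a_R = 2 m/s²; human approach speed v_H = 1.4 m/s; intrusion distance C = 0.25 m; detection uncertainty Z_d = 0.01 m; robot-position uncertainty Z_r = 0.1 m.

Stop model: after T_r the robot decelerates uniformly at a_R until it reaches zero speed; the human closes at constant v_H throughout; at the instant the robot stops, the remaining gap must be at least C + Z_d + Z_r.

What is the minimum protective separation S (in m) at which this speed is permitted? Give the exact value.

stop time T_s = (9/4)/2 = 1.1250 s
robot covers v_R·T_r = 2.2500·0.1000 = 0.2250 m before braking
robot covers 2.2500·1.1250 − ½·2.0000·1.1250² = 1.2656 m while stopping
human closes 1.4000·1.2250 = 1.7150 m
C+Z_d+Z_r = 0.2500+0.0100+0.1000 = 0.3600 m
S_min ≈ 0.2250+1.2656+1.7150+0.3600  ⇒  S_min = 1141/320 m

S_min = 1141/320 m = 3.5656 m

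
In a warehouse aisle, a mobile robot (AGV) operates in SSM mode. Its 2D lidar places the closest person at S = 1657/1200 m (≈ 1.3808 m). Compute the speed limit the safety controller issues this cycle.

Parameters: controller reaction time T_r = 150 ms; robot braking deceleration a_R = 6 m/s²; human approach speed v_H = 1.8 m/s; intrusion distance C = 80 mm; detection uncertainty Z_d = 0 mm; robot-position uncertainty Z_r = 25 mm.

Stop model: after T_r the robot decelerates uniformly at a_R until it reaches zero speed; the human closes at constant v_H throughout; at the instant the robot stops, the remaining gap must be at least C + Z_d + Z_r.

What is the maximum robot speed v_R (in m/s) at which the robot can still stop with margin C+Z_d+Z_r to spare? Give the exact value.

quadratic (1/12)·v² + (9/20)·v + (-1207/1200) = 0
  disc = (9/20)² − 4·(1/12)·(-1207/1200) = 121/225 ; √disc = 11/15
  v_R = (−(9/20) + 11/15) / (2·(1/12)) = 17/10 m/s
check:
stop time T_s = (17/10)/6 = 0.2833 s
robot in T_r: 1.7000·0.1500 = 0.2550 m
robot under decel: 1.7000²/(2·6.0000) = 0.2408 m
human over T_r+T_s: 1.8000·(0.1500+0.2833) = 0.7800 m
margins: 0.0800+0.0000+0.0250 = 0.1050 m
sum ≈ 0.2550+0.2408+0.7800+0.1050 ≈ 1.3808 m = S ✓

v_R_max = 17/10 m/s = 1.7000 m/s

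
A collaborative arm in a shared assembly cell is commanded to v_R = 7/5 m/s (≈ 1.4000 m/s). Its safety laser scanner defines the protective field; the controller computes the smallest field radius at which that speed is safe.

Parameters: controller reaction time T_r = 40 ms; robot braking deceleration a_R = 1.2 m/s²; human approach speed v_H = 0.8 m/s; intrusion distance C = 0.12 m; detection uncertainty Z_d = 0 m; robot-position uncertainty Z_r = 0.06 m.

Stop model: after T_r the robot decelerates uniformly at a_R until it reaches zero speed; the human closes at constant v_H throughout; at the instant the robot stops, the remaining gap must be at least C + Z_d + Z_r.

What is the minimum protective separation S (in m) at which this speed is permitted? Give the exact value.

braking lasts T_s = (7/5)/(6/5) = 1.1667 s
robot covers v_R·T_r = 1.4000·0.0400 = 0.0560 m before braking
robot covers 1.4000·1.1667 − ½·1.2000·1.1667² = 0.8167 m while stopping
person approaches 0.8000·(0.0400+1.1667) = 0.9653 m
margins: 0.1200+0.0000+0.0600 = 0.1800 m
S_min ≈ 0.0560+0.8167+0.9653+0.1800  ⇒  S_min = 1009/500 m

S_min = 1009/500 m = 2.0180 m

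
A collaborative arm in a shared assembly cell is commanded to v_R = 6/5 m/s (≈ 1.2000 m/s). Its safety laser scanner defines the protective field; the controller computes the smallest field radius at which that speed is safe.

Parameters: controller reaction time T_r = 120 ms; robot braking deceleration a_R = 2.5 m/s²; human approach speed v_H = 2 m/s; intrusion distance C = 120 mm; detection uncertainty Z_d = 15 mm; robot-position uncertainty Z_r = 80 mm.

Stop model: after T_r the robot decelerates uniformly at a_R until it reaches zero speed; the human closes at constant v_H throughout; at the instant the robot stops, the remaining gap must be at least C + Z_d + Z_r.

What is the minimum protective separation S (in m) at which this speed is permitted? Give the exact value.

stop time T_s = (6/5)/(5/2) = 0.4800 s
robot covers v_R·T_r = 1.2000·0.1200 = 0.1440 m before braking
robot under decel: 1.2000²/(2·2.5000) = 0.2880 m
human closes 2.0000·0.6000 = 1.2000 m
C+Z_d+Z_r = 0.1200+0.0150+0.0800 = 0.2150 m
S_min ≈ 0.1440+0.2880+1.2000+0.2150  ⇒  S_min = 1847/1000 m

S_min = 1847/1000 m = 1.8470 m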